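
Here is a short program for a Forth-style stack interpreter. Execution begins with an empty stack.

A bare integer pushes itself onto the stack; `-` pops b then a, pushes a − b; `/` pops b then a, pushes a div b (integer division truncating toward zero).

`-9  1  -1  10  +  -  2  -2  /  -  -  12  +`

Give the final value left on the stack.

10

-9  [-9]
1   [-9, 1]
-1  [-9, 1, -1]
10  [-9, 1, -1, 10]
+   [-9, 1, 9]
-   [-9, -8]
2   [-9, -8, 2]
-2  [-9, -8, 2, -2]
/   [-9, -8, -1]
-   [-9, -7]
-   [-2]
12  [-2, 12]
+   [10]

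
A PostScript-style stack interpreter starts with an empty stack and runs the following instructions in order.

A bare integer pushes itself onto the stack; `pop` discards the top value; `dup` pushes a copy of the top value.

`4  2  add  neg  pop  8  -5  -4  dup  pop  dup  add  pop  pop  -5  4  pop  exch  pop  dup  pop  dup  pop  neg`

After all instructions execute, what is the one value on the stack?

5

4    → [4]
2    → [4, 2]
add  → [6]
neg  → [-6]
pop  → []
8    → [8]
-5   → [8, -5]
-4   → [8, -5, -4]
dup  → [8, -5, -4, -4]
pop  → [8, -5, -4]
dup  → [8, -5, -4, -4]
add  → [8, -5, -8]
pop  → [8, -5]
pop  → [8]
-5   → [8, -5]
4    → [8, -5, 4]
pop  → [8, -5]
exch → [-5, 8]
pop  → [-5]
dup  → [-5, -5]
pop  → [-5]
dup  → [-5, -5]
pop  → [-5]
neg  → [5]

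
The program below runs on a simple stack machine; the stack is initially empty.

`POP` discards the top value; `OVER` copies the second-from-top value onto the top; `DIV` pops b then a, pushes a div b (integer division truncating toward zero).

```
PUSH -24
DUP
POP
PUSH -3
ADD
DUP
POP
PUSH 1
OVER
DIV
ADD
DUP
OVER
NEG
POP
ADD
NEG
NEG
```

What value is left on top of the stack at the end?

-54

PUSH -24  -24
DUP       -24 -24
POP       -24
PUSH -3   -24 -3
ADD       -27
DUP       -27 -27
POP       -27
PUSH 1    -27 1
OVER      -27 1 -27
DIV       -27 0
ADD       -27
DUP       -27 -27
OVER      -27 -27 -27
NEG       -27 -27 27
POP       -27 -27
ADD       -54
NEG       54
NEG       -54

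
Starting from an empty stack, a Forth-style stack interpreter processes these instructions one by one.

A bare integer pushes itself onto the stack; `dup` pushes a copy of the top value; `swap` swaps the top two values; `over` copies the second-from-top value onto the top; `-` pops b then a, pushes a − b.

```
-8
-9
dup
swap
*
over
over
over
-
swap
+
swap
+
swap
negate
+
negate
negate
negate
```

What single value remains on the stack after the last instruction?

-170

-8     -> -8
-9     -> -8 -9
dup    -> -8 -9 -9
swap   -> -8 -9 -9
*      -> -8 81
over   -> -8 81 -8
over   -> -8 81 -8 81
over   -> -8 81 -8 81 -8
-      -> -8 81 -8 89
swap   -> -8 81 89 -8
+      -> -8 81 81
swap   -> -8 81 81
+      -> -8 162
swap   -> 162 -8
negate -> 162 8
+      -> 170
negate -> -170
negate -> 170
negate -> -170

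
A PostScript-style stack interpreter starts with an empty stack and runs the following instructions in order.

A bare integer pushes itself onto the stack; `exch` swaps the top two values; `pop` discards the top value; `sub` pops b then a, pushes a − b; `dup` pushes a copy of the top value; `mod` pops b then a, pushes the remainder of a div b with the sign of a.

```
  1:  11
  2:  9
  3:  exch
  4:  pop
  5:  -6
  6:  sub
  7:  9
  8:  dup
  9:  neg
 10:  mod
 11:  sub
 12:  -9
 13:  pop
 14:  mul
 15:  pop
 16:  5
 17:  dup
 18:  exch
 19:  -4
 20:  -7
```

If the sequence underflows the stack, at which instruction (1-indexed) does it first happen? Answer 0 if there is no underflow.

11   : 11
9    : 11 9
exch : 9 11
pop  : 9
-6   : 9 -6
sub  : 15
9    : 15 9
dup  : 15 9 9
neg  : 15 9 -9
mod  : 15 0
sub  : 15
-9   : 15 -9
pop  : 15
mul  — needs 2 operands, stack has 1 → underflow

14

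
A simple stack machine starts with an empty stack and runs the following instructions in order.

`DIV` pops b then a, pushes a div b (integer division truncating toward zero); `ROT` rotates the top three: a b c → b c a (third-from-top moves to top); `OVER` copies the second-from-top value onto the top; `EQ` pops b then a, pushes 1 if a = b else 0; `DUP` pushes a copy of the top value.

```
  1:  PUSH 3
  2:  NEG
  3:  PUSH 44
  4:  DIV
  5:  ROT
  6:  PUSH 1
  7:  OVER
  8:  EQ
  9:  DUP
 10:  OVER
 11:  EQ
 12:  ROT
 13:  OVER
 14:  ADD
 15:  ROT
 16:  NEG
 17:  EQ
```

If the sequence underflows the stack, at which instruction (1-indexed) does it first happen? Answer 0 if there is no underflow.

5

PUSH 3  -> [3]
NEG     -> [-3]
PUSH 44 -> [-3, 44]
DIV     -> [0]
ROT  — needs 3 operands, stack has 1 → underflow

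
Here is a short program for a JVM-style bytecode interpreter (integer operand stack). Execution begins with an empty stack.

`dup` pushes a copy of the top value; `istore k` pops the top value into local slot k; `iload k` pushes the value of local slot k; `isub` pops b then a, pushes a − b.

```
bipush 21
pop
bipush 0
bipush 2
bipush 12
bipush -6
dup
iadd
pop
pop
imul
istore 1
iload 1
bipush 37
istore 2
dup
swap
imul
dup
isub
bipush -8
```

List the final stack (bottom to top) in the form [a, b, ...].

[0, -8]

bipush 21 → 21
pop       → (empty)
bipush 0  → 0
bipush 2  → 0 2
bipush 12 → 0 2 12
bipush -6 → 0 2 12 -6
dup       → 0 2 12 -6 -6
iadd      → 0 2 12 -12
pop       → 0 2 12
pop       → 0 2
imul      → 0
istore 1  → (empty)
iload 1   → 0
bipush 37 → 0 37
istore 2  → 0
dup       → 0 0
swap      → 0 0
imul      → 0
dup       → 0 0
isub      → 0
bipush -8 → 0 -8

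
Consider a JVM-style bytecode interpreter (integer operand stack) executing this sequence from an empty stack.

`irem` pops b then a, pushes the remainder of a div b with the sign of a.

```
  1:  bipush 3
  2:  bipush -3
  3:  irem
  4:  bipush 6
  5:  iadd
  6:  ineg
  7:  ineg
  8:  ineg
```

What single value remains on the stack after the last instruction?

-6

bipush 3   [3]
bipush -3  [3, -3]
irem       [0]
bipush 6   [0, 6]
iadd       [6]
ineg       [-6]
ineg       [6]
ineg       [-6]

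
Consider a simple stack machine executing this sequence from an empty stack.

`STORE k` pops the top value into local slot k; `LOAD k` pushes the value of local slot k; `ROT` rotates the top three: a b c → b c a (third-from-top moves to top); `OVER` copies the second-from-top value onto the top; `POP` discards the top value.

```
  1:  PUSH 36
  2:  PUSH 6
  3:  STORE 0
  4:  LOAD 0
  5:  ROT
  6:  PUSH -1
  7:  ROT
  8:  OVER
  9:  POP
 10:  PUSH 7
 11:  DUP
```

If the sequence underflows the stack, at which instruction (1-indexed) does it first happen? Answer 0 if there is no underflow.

5

PUSH 36 : 36
PUSH 6  : 36 6
STORE 0 : 36
LOAD 0  : 36 6
ROT  — needs 3 operands, stack has 2 → underflow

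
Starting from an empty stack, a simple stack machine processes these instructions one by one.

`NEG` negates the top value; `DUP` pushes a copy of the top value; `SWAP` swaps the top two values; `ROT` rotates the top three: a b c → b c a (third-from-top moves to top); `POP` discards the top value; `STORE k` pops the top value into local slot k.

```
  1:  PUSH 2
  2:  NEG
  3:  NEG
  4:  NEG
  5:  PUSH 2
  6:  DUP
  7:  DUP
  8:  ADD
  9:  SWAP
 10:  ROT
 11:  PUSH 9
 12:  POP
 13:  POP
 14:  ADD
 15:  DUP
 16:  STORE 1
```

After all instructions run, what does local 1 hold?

PUSH 2  -> 2
NEG     -> -2
NEG     -> 2
NEG     -> -2
PUSH 2  -> -2 2
DUP     -> -2 2 2
DUP     -> -2 2 2 2
ADD     -> -2 2 4
SWAP    -> -2 4 2
ROT     -> 4 2 -2
PUSH 9  -> 4 2 -2 9
POP     -> 4 2 -2
POP     -> 4 2
ADD     -> 6
DUP     -> 6 6
STORE 1 -> 6

6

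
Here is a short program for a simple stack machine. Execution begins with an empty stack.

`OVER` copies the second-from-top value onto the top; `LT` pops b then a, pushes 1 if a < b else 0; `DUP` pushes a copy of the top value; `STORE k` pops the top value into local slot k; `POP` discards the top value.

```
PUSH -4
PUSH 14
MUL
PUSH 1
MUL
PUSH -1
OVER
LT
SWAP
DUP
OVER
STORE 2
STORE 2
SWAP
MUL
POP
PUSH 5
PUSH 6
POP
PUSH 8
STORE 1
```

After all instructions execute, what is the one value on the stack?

5

PUSH -4 : -4
PUSH 14 : -4 14
MUL     : -56
PUSH 1  : -56 1
MUL     : -56
PUSH -1 : -56 -1
OVER    : -56 -1 -56
LT      : -56 0
SWAP    : 0 -56
DUP     : 0 -56 -56
OVER    : 0 -56 -56 -56
STORE 2 : 0 -56 -56
STORE 2 : 0 -56
SWAP    : -56 0
MUL     : 0
POP     : (empty)
PUSH 5  : 5
PUSH 6  : 5 6
POP     : 5
PUSH 8  : 5 8
STORE 1 : 5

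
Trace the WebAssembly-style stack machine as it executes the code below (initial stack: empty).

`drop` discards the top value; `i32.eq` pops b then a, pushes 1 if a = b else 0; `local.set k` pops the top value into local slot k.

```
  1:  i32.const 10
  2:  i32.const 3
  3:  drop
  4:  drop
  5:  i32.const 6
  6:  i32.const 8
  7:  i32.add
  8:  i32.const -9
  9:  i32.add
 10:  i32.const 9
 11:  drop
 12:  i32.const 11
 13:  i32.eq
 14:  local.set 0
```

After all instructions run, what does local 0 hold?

i32.const 10 : 10
i32.const 3  : 10 3
drop         : 10
drop         : (empty)
i32.const 6  : 6
i32.const 8  : 6 8
i32.add      : 14
i32.const -9 : 14 -9
i32.add      : 5
i32.const 9  : 5 9
drop         : 5
i32.const 11 : 5 11
i32.eq       : 0
local.set 0  : (empty)

0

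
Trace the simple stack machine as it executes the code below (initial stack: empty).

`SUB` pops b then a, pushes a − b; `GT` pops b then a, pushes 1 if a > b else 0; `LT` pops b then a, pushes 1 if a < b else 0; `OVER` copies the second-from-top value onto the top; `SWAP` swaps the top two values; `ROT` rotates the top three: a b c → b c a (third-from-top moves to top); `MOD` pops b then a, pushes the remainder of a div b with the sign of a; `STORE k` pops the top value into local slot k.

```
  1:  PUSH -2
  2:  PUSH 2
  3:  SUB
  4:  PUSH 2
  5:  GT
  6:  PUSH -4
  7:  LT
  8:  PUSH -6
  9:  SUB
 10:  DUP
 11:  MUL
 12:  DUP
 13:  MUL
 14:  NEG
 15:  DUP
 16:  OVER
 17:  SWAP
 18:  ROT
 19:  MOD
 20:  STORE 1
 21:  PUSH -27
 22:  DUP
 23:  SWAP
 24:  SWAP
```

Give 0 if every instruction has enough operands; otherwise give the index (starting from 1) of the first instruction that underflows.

0

PUSH -2  : -2
PUSH 2   : -2 2
SUB      : -4
PUSH 2   : -4 2
GT       : 0
PUSH -4  : 0 -4
LT       : 0
PUSH -6  : 0 -6
SUB      : 6
DUP      : 6 6
MUL      : 36
DUP      : 36 36
MUL      : 1296
NEG      : -1296
DUP      : -1296 -1296
OVER     : -1296 -1296 -1296
SWAP     : -1296 -1296 -1296
ROT      : -1296 -1296 -1296
MOD      : -1296 0
STORE 1  : -1296
PUSH -27 : -1296 -27
DUP      : -1296 -27 -27
SWAP     : -1296 -27 -27
SWAP     : -1296 -27 -27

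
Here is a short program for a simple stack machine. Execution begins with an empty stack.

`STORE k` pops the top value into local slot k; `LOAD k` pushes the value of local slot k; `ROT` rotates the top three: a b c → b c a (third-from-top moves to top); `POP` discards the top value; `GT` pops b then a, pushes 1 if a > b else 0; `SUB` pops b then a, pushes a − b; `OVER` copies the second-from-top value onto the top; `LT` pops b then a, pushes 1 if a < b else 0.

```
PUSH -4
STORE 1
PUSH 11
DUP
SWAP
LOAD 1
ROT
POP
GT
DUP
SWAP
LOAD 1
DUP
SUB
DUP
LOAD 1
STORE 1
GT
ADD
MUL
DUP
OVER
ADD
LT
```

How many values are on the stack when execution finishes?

1

PUSH -4 -> [-4]
STORE 1 -> []
PUSH 11 -> [11]
DUP     -> [11, 11]
SWAP    -> [11, 11]
LOAD 1  -> [11, 11, -4]
ROT     -> [11, -4, 11]
POP     -> [11, -4]
GT      -> [1]
DUP     -> [1, 1]
SWAP    -> [1, 1]
LOAD 1  -> [1, 1, -4]
DUP     -> [1, 1, -4, -4]
SUB     -> [1, 1, 0]
DUP     -> [1, 1, 0, 0]
LOAD 1  -> [1, 1, 0, 0, -4]
STORE 1 -> [1, 1, 0, 0]
GT      -> [1, 1, 0]
ADD     -> [1, 1]
MUL     -> [1]
DUP     -> [1, 1]
OVER    -> [1, 1, 1]
ADD     -> [1, 2]
LT      -> [1]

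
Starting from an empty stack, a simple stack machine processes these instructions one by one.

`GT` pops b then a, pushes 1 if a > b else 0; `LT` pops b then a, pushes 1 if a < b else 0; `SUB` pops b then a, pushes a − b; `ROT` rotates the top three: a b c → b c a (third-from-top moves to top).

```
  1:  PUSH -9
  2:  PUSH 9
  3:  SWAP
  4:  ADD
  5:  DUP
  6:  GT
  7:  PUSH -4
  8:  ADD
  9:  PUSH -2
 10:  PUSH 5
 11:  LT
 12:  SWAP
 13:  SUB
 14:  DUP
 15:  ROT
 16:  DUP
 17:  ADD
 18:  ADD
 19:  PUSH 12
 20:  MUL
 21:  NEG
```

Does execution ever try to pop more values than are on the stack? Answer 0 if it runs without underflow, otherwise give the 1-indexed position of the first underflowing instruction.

15

PUSH -9 -> [-9]
PUSH 9  -> [-9, 9]
SWAP    -> [9, -9]
ADD     -> [0]
DUP     -> [0, 0]
GT      -> [0]
PUSH -4 -> [0, -4]
ADD     -> [-4]
PUSH -2 -> [-4, -2]
PUSH 5  -> [-4, -2, 5]
LT      -> [-4, 1]
SWAP    -> [1, -4]
SUB     -> [5]
DUP     -> [5, 5]
ROT  — needs 3 operands, stack has 2 → underflow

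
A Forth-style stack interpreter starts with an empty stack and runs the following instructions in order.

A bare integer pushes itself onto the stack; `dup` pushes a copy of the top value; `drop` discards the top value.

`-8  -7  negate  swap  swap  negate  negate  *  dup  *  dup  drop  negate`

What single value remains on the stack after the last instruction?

-8     : [-8]
-7     : [-8, -7]
negate : [-8, 7]
swap   : [7, -8]
swap   : [-8, 7]
negate : [-8, -7]
negate : [-8, 7]
*      : [-56]
dup    : [-56, -56]
*      : [3136]
dup    : [3136, 3136]
drop   : [3136]
negate : [-3136]

-3136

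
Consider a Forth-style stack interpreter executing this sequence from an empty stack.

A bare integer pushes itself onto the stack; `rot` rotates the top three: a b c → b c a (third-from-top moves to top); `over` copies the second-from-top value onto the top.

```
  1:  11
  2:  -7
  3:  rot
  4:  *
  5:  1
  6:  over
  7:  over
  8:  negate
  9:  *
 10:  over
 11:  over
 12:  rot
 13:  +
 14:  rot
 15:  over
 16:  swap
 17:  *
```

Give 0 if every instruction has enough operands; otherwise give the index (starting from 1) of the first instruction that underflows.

11 → [11]
-7 → [11, -7]
rot  — needs 3 operands, stack has 2 → underflow

3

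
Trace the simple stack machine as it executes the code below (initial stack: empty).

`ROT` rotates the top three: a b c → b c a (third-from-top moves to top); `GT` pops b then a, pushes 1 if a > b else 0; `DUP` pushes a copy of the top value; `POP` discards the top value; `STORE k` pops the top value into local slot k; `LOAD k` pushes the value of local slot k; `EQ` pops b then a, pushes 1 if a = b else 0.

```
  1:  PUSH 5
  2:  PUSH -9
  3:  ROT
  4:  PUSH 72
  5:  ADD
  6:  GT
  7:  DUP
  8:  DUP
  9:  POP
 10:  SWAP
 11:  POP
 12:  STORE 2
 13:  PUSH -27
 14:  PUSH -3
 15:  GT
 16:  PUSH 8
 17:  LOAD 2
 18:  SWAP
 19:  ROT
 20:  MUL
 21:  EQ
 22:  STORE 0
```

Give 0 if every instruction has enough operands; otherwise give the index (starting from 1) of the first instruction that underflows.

3

PUSH 5  -> 5
PUSH -9 -> 5 -9
ROT  — needs 3 operands, stack has 2 → underflow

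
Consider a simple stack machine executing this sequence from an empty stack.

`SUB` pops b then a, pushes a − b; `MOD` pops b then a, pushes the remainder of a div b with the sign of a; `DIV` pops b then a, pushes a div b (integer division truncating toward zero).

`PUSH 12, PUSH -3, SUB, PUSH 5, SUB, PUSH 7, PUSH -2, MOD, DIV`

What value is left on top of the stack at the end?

PUSH 12 → [12]
PUSH -3 → [12, -3]
SUB     → [15]
PUSH 5  → [15, 5]
SUB     → [10]
PUSH 7  → [10, 7]
PUSH -2 → [10, 7, -2]
MOD     → [10, 1]
DIV     → [10]

10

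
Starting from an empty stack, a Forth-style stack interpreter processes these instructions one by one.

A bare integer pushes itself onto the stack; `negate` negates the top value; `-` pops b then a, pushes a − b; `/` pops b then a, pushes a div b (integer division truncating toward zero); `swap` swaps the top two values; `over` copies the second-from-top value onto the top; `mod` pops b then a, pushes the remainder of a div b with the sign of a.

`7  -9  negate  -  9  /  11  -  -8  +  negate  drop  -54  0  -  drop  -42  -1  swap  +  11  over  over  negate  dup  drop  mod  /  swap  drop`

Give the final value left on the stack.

7      : [7]
-9     : [7, -9]
negate : [7, 9]
-      : [-2]
9      : [-2, 9]
/      : [0]
11     : [0, 11]
-      : [-11]
-8     : [-11, -8]
+      : [-19]
negate : [19]
drop   : []
-54    : [-54]
0      : [-54, 0]
-      : [-54]
drop   : []
-42    : [-42]
-1     : [-42, -1]
swap   : [-1, -42]
+      : [-43]
11     : [-43, 11]
over   : [-43, 11, -43]
over   : [-43, 11, -43, 11]
negate : [-43, 11, -43, -11]
dup    : [-43, 11, -43, -11, -11]
drop   : [-43, 11, -43, -11]
mod    : [-43, 11, -10]
/      : [-43, -1]
swap   : [-1, -43]
drop   : [-1]

-1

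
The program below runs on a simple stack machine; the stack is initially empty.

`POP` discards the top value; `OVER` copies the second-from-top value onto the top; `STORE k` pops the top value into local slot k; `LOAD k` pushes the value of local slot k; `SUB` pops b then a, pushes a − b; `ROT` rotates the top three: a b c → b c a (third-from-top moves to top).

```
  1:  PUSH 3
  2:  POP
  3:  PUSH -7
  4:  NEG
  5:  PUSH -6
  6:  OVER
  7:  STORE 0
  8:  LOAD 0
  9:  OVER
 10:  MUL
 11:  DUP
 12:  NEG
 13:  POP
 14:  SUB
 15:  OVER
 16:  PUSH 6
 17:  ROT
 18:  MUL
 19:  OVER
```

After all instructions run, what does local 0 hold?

7

PUSH 3  : 3
POP     : (empty)
PUSH -7 : -7
NEG     : 7
PUSH -6 : 7 -6
OVER    : 7 -6 7
STORE 0 : 7 -6
LOAD 0  : 7 -6 7
OVER    : 7 -6 7 -6
MUL     : 7 -6 -42
DUP     : 7 -6 -42 -42
NEG     : 7 -6 -42 42
POP     : 7 -6 -42
SUB     : 7 36
OVER    : 7 36 7
PUSH 6  : 7 36 7 6
ROT     : 7 7 6 36
MUL     : 7 7 216
OVER    : 7 7 216 7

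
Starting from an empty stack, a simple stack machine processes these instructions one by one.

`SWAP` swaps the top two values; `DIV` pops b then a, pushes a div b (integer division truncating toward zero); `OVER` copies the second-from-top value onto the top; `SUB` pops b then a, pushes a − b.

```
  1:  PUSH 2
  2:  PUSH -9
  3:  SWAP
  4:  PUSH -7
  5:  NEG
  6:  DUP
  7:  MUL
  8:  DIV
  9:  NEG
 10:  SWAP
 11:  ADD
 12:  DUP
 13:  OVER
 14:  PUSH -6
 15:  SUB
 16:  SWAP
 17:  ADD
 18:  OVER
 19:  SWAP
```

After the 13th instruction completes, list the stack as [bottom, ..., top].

[-9, -9, -9]

PUSH 2  → 2
PUSH -9 → 2 -9
SWAP    → -9 2
PUSH -7 → -9 2 -7
NEG     → -9 2 7
DUP     → -9 2 7 7
MUL     → -9 2 49
DIV     → -9 0
NEG     → -9 0
SWAP    → 0 -9
ADD     → -9
DUP     → -9 -9
OVER    → -9 -9 -9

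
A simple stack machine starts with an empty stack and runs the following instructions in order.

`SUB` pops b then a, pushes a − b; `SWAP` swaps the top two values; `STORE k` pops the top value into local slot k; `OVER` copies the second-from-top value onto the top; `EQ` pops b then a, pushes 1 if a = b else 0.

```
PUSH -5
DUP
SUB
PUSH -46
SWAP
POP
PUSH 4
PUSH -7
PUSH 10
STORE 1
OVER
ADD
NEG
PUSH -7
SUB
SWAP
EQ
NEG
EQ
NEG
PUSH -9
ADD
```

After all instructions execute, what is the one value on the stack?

PUSH -5  -> [-5]
DUP      -> [-5, -5]
SUB      -> [0]
PUSH -46 -> [0, -46]
SWAP     -> [-46, 0]
POP      -> [-46]
PUSH 4   -> [-46, 4]
PUSH -7  -> [-46, 4, -7]
PUSH 10  -> [-46, 4, -7, 10]
STORE 1  -> [-46, 4, -7]
OVER     -> [-46, 4, -7, 4]
ADD      -> [-46, 4, -3]
NEG      -> [-46, 4, 3]
PUSH -7  -> [-46, 4, 3, -7]
SUB      -> [-46, 4, 10]
SWAP     -> [-46, 10, 4]
EQ       -> [-46, 0]
NEG      -> [-46, 0]
EQ       -> [0]
NEG      -> [0]
PUSH -9  -> [0, -9]
ADD      -> [-9]

-9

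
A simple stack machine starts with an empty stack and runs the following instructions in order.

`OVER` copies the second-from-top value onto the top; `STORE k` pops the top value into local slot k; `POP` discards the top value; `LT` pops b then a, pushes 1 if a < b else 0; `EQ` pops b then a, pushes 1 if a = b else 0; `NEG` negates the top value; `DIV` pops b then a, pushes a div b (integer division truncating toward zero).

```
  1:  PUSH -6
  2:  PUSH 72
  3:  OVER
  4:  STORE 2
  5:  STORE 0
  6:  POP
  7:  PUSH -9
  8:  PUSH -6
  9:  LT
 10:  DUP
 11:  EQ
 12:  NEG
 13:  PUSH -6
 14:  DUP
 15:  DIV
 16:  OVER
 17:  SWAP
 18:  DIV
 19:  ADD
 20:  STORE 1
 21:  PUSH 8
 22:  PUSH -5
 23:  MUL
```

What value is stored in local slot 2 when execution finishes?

PUSH -6 → -6
PUSH 72 → -6 72
OVER    → -6 72 -6
STORE 2 → -6 72
STORE 0 → -6
POP     → (empty)
PUSH -9 → -9
PUSH -6 → -9 -6
LT      → 1
DUP     → 1 1
EQ      → 1
NEG     → -1
PUSH -6 → -1 -6
DUP     → -1 -6 -6
DIV     → -1 1
OVER    → -1 1 -1
SWAP    → -1 -1 1
DIV     → -1 -1
ADD     → -2
STORE 1 → (empty)
PUSH 8  → 8
PUSH -5 → 8 -5
MUL     → -40

-6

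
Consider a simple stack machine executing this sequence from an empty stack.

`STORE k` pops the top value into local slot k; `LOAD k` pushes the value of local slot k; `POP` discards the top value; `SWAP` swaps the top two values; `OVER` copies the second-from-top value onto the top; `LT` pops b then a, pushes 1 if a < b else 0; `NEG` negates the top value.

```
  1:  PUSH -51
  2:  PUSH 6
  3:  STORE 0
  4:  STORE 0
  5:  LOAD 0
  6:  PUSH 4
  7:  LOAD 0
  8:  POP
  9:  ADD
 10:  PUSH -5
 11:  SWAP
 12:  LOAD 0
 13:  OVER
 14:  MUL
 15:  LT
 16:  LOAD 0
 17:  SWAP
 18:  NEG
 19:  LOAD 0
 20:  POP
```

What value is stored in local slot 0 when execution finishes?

PUSH -51 -> [-51]
PUSH 6   -> [-51, 6]
STORE 0  -> [-51]
STORE 0  -> []
LOAD 0   -> [-51]
PUSH 4   -> [-51, 4]
LOAD 0   -> [-51, 4, -51]
POP      -> [-51, 4]
ADD      -> [-47]
PUSH -5  -> [-47, -5]
SWAP     -> [-5, -47]
LOAD 0   -> [-5, -47, -51]
OVER     -> [-5, -47, -51, -47]
MUL      -> [-5, -47, 2397]
LT       -> [-5, 1]
LOAD 0   -> [-5, 1, -51]
SWAP     -> [-5, -51, 1]
NEG      -> [-5, -51, -1]
LOAD 0   -> [-5, -51, -1, -51]
POP      -> [-5, -51, -1]

-51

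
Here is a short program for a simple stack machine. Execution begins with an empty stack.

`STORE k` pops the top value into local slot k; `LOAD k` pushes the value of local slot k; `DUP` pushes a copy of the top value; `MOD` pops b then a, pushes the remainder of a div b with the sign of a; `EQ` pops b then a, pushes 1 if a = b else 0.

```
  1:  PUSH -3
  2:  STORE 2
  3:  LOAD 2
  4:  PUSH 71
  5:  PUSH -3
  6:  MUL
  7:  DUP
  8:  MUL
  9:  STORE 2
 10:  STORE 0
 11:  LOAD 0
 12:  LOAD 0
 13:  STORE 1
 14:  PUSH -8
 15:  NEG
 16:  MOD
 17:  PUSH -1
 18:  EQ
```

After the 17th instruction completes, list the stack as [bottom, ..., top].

PUSH -3 : [-3]
STORE 2 : []
LOAD 2  : [-3]
PUSH 71 : [-3, 71]
PUSH -3 : [-3, 71, -3]
MUL     : [-3, -213]
DUP     : [-3, -213, -213]
MUL     : [-3, 45369]
STORE 2 : [-3]
STORE 0 : []
LOAD 0  : [-3]
LOAD 0  : [-3, -3]
STORE 1 : [-3]
PUSH -8 : [-3, -8]
NEG     : [-3, 8]
MOD     : [-3]
PUSH -1 : [-3, -1]

[-3, -1]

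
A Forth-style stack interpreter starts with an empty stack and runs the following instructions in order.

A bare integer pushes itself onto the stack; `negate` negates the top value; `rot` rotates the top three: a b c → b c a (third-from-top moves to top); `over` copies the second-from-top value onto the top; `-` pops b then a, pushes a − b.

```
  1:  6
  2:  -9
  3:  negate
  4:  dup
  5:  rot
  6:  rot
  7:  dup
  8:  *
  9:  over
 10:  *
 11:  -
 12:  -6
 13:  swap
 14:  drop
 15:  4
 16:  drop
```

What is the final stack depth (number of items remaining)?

2

6      : 6
-9     : 6 -9
negate : 6 9
dup    : 6 9 9
rot    : 9 9 6
rot    : 9 6 9
dup    : 9 6 9 9
*      : 9 6 81
over   : 9 6 81 6
*      : 9 6 486
-      : 9 -480
-6     : 9 -480 -6
swap   : 9 -6 -480
drop   : 9 -6
4      : 9 -6 4
drop   : 9 -6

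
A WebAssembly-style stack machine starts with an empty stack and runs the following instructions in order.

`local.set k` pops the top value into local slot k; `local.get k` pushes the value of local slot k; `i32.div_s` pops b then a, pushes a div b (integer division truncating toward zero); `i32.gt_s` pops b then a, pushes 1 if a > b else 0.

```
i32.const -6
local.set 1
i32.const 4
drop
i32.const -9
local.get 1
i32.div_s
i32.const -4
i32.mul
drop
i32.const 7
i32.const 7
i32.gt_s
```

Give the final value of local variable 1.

-6

i32.const -6 : [-6]
local.set 1  : []
i32.const 4  : [4]
drop         : []
i32.const -9 : [-9]
local.get 1  : [-9, -6]
i32.div_s    : [1]
i32.const -4 : [1, -4]
i32.mul      : [-4]
drop         : []
i32.const 7  : [7]
i32.const 7  : [7, 7]
i32.gt_s     : [0]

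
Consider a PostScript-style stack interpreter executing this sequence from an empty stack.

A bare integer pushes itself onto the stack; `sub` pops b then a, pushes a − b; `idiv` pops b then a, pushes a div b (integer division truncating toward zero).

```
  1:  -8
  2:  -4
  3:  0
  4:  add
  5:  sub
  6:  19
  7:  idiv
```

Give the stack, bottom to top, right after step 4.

-8  → -8
-4  → -8 -4
0   → -8 -4 0
add → -8 -4

[-8, -4]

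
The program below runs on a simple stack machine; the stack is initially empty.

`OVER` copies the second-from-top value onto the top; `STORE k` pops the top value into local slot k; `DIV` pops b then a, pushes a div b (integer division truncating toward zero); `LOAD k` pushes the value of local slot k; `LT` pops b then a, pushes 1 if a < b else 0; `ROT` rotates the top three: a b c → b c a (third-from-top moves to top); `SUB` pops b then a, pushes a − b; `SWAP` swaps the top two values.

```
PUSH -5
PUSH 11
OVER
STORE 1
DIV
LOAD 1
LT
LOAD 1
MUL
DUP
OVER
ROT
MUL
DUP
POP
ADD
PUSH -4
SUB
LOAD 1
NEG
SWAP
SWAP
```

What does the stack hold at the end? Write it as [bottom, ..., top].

[4, 5]

PUSH -5 : -5
PUSH 11 : -5 11
OVER    : -5 11 -5
STORE 1 : -5 11
DIV     : 0
LOAD 1  : 0 -5
LT      : 0
LOAD 1  : 0 -5
MUL     : 0
DUP     : 0 0
OVER    : 0 0 0
ROT     : 0 0 0
MUL     : 0 0
DUP     : 0 0 0
POP     : 0 0
ADD     : 0
PUSH -4 : 0 -4
SUB     : 4
LOAD 1  : 4 -5
NEG     : 4 5
SWAP    : 5 4
SWAP    : 4 5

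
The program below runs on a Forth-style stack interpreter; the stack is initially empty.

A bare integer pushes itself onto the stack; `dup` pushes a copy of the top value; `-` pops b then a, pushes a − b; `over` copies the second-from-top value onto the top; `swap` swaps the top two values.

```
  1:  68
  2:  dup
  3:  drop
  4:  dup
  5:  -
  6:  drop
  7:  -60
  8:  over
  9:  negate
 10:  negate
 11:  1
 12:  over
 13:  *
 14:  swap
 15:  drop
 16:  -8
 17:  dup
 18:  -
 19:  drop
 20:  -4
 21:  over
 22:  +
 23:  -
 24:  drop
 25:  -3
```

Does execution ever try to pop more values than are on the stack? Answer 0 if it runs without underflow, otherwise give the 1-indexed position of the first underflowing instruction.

8

68    68
dup   68 68
drop  68
dup   68 68
-     0
drop  (empty)
-60   -60
over  — needs 2 operands, stack has 1 → underflow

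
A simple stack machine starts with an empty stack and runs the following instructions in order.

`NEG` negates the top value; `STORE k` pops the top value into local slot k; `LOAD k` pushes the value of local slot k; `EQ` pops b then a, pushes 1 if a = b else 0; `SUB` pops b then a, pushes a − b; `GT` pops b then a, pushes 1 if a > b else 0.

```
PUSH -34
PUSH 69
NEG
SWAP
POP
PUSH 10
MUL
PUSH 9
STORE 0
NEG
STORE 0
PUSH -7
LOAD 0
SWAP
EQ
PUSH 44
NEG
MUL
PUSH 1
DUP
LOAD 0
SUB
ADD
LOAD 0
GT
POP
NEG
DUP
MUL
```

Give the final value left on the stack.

PUSH -34 -> -34
PUSH 69  -> -34 69
NEG      -> -34 -69
SWAP     -> -69 -34
POP      -> -69
PUSH 10  -> -69 10
MUL      -> -690
PUSH 9   -> -690 9
STORE 0  -> -690
NEG      -> 690
STORE 0  -> (empty)
PUSH -7  -> -7
LOAD 0   -> -7 690
SWAP     -> 690 -7
EQ       -> 0
PUSH 44  -> 0 44
NEG      -> 0 -44
MUL      -> 0
PUSH 1   -> 0 1
DUP      -> 0 1 1
LOAD 0   -> 0 1 1 690
SUB      -> 0 1 -689
ADD      -> 0 -688
LOAD 0   -> 0 -688 690
GT       -> 0 0
POP      -> 0
NEG      -> 0
DUP      -> 0 0
MUL      -> 0

0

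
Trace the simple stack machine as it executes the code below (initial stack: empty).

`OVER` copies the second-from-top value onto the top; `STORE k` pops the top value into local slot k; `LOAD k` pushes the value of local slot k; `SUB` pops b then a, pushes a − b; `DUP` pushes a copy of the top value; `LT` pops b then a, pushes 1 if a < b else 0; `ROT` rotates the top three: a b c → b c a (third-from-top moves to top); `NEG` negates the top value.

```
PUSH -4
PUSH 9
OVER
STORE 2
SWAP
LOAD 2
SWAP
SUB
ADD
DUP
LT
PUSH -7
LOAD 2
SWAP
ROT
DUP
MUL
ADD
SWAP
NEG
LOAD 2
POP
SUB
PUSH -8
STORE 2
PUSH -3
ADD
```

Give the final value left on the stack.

-14

PUSH -4 -> -4
PUSH 9  -> -4 9
OVER    -> -4 9 -4
STORE 2 -> -4 9
SWAP    -> 9 -4
LOAD 2  -> 9 -4 -4
SWAP    -> 9 -4 -4
SUB     -> 9 0
ADD     -> 9
DUP     -> 9 9
LT      -> 0
PUSH -7 -> 0 -7
LOAD 2  -> 0 -7 -4
SWAP    -> 0 -4 -7
ROT     -> -4 -7 0
DUP     -> -4 -7 0 0
MUL     -> -4 -7 0
ADD     -> -4 -7
SWAP    -> -7 -4
NEG     -> -7 4
LOAD 2  -> -7 4 -4
POP     -> -7 4
SUB     -> -11
PUSH -8 -> -11 -8
STORE 2 -> -11
PUSH -3 -> -11 -3
ADD     -> -14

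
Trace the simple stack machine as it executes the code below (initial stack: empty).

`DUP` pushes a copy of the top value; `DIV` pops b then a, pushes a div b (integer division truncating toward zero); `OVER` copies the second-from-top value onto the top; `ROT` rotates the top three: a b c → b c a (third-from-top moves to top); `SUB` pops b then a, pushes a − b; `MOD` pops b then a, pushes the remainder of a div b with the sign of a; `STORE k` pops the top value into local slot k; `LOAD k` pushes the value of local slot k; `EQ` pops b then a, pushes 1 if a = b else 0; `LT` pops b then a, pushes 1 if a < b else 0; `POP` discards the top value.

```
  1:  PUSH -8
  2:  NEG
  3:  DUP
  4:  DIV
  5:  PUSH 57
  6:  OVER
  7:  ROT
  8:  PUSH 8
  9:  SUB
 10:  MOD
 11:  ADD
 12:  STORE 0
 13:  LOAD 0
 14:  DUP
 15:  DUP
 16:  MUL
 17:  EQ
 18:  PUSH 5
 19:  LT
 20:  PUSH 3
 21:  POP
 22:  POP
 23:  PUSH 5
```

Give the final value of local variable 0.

58

PUSH -8 : [-8]
NEG     : [8]
DUP     : [8, 8]
DIV     : [1]
PUSH 57 : [1, 57]
OVER    : [1, 57, 1]
ROT     : [57, 1, 1]
PUSH 8  : [57, 1, 1, 8]
SUB     : [57, 1, -7]
MOD     : [57, 1]
ADD     : [58]
STORE 0 : []
LOAD 0  : [58]
DUP     : [58, 58]
DUP     : [58, 58, 58]
MUL     : [58, 3364]
EQ      : [0]
PUSH 5  : [0, 5]
LT      : [1]
PUSH 3  : [1, 3]
POP     : [1]
POP     : []
PUSH 5  : [5]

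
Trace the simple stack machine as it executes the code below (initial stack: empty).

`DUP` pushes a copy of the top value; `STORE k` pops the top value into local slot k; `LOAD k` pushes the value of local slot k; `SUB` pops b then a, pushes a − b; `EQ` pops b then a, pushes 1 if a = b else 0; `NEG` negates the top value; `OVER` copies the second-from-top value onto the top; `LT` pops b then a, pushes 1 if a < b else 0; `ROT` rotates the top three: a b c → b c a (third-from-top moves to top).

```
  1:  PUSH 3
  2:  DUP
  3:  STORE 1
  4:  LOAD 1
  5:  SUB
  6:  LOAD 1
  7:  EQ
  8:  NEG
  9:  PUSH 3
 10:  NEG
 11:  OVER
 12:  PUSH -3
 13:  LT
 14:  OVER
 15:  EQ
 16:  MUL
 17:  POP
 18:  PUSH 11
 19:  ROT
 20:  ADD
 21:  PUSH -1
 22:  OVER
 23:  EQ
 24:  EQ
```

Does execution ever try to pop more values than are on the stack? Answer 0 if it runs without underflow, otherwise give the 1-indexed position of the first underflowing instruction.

PUSH 3  : 3
DUP     : 3 3
STORE 1 : 3
LOAD 1  : 3 3
SUB     : 0
LOAD 1  : 0 3
EQ      : 0
NEG     : 0
PUSH 3  : 0 3
NEG     : 0 -3
OVER    : 0 -3 0
PUSH -3 : 0 -3 0 -3
LT      : 0 -3 0
OVER    : 0 -3 0 -3
EQ      : 0 -3 0
MUL     : 0 0
POP     : 0
PUSH 11 : 0 11
ROT  — needs 3 operands, stack has 2 → underflow

19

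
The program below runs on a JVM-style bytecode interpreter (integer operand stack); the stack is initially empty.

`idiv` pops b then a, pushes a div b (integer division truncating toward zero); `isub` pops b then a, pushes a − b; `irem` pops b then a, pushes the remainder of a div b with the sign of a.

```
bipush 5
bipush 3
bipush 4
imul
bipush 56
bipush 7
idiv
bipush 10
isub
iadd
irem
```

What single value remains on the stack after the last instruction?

5

bipush 5  : 5
bipush 3  : 5 3
bipush 4  : 5 3 4
imul      : 5 12
bipush 56 : 5 12 56
bipush 7  : 5 12 56 7
idiv      : 5 12 8
bipush 10 : 5 12 8 10
isub      : 5 12 -2
iadd      : 5 10
irem      : 5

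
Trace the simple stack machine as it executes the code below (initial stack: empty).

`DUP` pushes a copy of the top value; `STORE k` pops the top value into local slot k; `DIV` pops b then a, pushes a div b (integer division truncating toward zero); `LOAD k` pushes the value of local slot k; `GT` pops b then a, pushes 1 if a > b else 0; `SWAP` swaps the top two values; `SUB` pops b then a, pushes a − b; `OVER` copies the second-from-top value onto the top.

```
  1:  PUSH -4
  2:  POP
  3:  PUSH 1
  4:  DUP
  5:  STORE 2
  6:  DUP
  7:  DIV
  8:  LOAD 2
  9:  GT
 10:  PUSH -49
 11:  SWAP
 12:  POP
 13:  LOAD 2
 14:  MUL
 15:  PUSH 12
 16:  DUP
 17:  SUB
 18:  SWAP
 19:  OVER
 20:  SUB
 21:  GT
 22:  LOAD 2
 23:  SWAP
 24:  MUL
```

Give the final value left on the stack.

PUSH -4   [-4]
POP       []
PUSH 1    [1]
DUP       [1, 1]
STORE 2   [1]
DUP       [1, 1]
DIV       [1]
LOAD 2    [1, 1]
GT        [0]
PUSH -49  [0, -49]
SWAP      [-49, 0]
POP       [-49]
LOAD 2    [-49, 1]
MUL       [-49]
PUSH 12   [-49, 12]
DUP       [-49, 12, 12]
SUB       [-49, 0]
SWAP      [0, -49]
OVER      [0, -49, 0]
SUB       [0, -49]
GT        [1]
LOAD 2    [1, 1]
SWAP      [1, 1]
MUL       [1]

1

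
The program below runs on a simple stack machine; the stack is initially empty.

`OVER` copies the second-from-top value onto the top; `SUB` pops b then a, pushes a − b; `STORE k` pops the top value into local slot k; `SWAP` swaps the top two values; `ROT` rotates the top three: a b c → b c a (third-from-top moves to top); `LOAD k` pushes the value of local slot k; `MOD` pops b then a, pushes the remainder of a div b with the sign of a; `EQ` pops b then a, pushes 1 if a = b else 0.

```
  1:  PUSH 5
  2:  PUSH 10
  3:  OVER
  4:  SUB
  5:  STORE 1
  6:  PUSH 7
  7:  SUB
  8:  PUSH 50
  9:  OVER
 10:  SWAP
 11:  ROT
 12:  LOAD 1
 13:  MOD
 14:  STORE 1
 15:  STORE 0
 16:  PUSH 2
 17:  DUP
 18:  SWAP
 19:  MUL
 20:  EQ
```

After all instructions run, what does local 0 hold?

PUSH 5  : [5]
PUSH 10 : [5, 10]
OVER    : [5, 10, 5]
SUB     : [5, 5]
STORE 1 : [5]
PUSH 7  : [5, 7]
SUB     : [-2]
PUSH 50 : [-2, 50]
OVER    : [-2, 50, -2]
SWAP    : [-2, -2, 50]
ROT     : [-2, 50, -2]
LOAD 1  : [-2, 50, -2, 5]
MOD     : [-2, 50, -2]
STORE 1 : [-2, 50]
STORE 0 : [-2]
PUSH 2  : [-2, 2]
DUP     : [-2, 2, 2]
SWAP    : [-2, 2, 2]
MUL     : [-2, 4]
EQ      : [0]

50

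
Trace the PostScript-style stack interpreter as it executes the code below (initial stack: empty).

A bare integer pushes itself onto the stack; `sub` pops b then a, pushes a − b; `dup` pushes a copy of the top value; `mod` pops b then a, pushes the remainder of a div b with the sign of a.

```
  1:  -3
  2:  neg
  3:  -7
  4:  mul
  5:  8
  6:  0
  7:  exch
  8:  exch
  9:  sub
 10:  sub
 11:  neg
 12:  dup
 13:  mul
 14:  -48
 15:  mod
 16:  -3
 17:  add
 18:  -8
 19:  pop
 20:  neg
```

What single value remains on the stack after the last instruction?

-3   : [-3]
neg  : [3]
-7   : [3, -7]
mul  : [-21]
8    : [-21, 8]
0    : [-21, 8, 0]
exch : [-21, 0, 8]
exch : [-21, 8, 0]
sub  : [-21, 8]
sub  : [-29]
neg  : [29]
dup  : [29, 29]
mul  : [841]
-48  : [841, -48]
mod  : [25]
-3   : [25, -3]
add  : [22]
-8   : [22, -8]
pop  : [22]
neg  : [-22]

-22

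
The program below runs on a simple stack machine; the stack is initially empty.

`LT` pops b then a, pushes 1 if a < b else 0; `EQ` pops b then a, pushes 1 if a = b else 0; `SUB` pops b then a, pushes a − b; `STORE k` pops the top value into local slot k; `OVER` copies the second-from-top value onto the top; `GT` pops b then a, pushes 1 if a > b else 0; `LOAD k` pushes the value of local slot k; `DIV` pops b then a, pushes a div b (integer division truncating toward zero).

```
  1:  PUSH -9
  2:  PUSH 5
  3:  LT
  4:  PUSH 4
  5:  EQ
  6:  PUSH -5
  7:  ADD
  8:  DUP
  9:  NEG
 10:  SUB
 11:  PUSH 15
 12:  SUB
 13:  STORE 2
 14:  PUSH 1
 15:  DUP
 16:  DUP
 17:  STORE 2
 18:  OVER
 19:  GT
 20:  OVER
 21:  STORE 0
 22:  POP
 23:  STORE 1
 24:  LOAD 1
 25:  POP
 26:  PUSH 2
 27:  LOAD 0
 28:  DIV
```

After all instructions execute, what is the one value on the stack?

PUSH -9 -> [-9]
PUSH 5  -> [-9, 5]
LT      -> [1]
PUSH 4  -> [1, 4]
EQ      -> [0]
PUSH -5 -> [0, -5]
ADD     -> [-5]
DUP     -> [-5, -5]
NEG     -> [-5, 5]
SUB     -> [-10]
PUSH 15 -> [-10, 15]
SUB     -> [-25]
STORE 2 -> []
PUSH 1  -> [1]
DUP     -> [1, 1]
DUP     -> [1, 1, 1]
STORE 2 -> [1, 1]
OVER    -> [1, 1, 1]
GT      -> [1, 0]
OVER    -> [1, 0, 1]
STORE 0 -> [1, 0]
POP     -> [1]
STORE 1 -> []
LOAD 1  -> [1]
POP     -> []
PUSH 2  -> [2]
LOAD 0  -> [2, 1]
DIV     -> [2]

2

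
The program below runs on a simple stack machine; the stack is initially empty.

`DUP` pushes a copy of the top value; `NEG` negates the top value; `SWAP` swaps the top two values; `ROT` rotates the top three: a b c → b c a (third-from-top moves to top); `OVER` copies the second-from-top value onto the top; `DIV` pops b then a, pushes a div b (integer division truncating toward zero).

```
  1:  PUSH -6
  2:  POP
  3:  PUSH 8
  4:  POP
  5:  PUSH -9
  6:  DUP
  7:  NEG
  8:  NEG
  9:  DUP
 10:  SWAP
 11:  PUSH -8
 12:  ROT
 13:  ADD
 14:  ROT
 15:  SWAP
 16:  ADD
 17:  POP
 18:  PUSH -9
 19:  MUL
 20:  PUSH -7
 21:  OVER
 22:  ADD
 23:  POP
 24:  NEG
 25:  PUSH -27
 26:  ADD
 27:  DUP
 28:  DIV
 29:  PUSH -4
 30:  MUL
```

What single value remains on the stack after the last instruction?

-4

PUSH -6  -> -6
POP      -> (empty)
PUSH 8   -> 8
POP      -> (empty)
PUSH -9  -> -9
DUP      -> -9 -9
NEG      -> -9 9
NEG      -> -9 -9
DUP      -> -9 -9 -9
SWAP     -> -9 -9 -9
PUSH -8  -> -9 -9 -9 -8
ROT      -> -9 -9 -8 -9
ADD      -> -9 -9 -17
ROT      -> -9 -17 -9
SWAP     -> -9 -9 -17
ADD      -> -9 -26
POP      -> -9
PUSH -9  -> -9 -9
MUL      -> 81
PUSH -7  -> 81 -7
OVER     -> 81 -7 81
ADD      -> 81 74
POP      -> 81
NEG      -> -81
PUSH -27 -> -81 -27
ADD      -> -108
DUP      -> -108 -108
DIV      -> 1
PUSH -4  -> 1 -4
MUL      -> -4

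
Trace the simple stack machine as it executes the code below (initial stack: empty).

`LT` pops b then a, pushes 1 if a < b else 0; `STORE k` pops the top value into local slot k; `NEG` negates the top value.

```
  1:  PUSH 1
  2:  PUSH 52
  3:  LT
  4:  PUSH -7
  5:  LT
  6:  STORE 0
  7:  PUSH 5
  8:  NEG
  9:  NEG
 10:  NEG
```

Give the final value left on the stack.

-5

PUSH 1  : 1
PUSH 52 : 1 52
LT      : 1
PUSH -7 : 1 -7
LT      : 0
STORE 0 : (empty)
PUSH 5  : 5
NEG     : -5
NEG     : 5
NEG     : -5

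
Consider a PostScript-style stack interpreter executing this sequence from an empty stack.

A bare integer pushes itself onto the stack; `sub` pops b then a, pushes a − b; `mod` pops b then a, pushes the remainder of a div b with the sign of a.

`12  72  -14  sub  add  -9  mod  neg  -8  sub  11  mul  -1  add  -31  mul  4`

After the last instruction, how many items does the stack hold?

2

12  -> 12
72  -> 12 72
-14 -> 12 72 -14
sub -> 12 86
add -> 98
-9  -> 98 -9
mod -> 8
neg -> -8
-8  -> -8 -8
sub -> 0
11  -> 0 11
mul -> 0
-1  -> 0 -1
add -> -1
-31 -> -1 -31
mul -> 31
4   -> 31 4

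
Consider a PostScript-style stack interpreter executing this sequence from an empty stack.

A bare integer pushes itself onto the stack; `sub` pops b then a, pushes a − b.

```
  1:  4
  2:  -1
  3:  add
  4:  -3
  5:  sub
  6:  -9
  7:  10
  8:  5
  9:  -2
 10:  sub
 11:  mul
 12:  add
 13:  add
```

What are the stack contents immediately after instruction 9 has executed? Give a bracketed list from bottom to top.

4    4
-1   4 -1
add  3
-3   3 -3
sub  6
-9   6 -9
10   6 -9 10
5    6 -9 10 5
-2   6 -9 10 5 -2

[6, -9, 10, 5, -2]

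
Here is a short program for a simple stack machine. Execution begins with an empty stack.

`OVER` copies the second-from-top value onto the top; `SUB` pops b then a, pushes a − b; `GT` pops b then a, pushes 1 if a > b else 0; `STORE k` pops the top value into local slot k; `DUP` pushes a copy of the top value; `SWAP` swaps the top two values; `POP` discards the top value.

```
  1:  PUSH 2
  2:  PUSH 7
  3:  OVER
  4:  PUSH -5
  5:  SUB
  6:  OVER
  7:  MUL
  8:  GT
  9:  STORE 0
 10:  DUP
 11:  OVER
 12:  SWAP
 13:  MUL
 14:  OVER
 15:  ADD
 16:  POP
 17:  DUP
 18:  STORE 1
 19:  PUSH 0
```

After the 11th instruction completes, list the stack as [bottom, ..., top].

[2, 2, 2]

PUSH 2   [2]
PUSH 7   [2, 7]
OVER     [2, 7, 2]
PUSH -5  [2, 7, 2, -5]
SUB      [2, 7, 7]
OVER     [2, 7, 7, 7]
MUL      [2, 7, 49]
GT       [2, 0]
STORE 0  [2]
DUP      [2, 2]
OVER     [2, 2, 2]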